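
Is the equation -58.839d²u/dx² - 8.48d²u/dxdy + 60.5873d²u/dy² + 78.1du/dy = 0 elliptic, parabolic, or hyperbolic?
Computing B² - 4AC with A = -58.839, B = -8.48, C = 60.5873: discriminant = 14331.4949788 (positive). Answer: hyperbolic.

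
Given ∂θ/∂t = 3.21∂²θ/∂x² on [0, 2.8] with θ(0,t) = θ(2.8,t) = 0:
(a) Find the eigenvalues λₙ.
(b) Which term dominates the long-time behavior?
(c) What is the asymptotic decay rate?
Eigenvalues: λₙ = 3.21n²π²/2.8².
First three modes:
  n=1: λ₁ = 3.21π²/2.8² ≈ 4.041
  n=2: λ₂ = 12.84π²/2.8² ≈ 16.164 (4× faster decay)
  n=3: λ₃ = 28.89π²/2.8² ≈ 36.369 (9× faster decay)
As t → ∞, higher modes decay exponentially faster. The n=1 mode dominates: θ ~ c₁ sin(πx/2.8) e^{-λ₁t}.
Decay rate: λ₁ = 3.21π²/2.8² ≈ 4.041.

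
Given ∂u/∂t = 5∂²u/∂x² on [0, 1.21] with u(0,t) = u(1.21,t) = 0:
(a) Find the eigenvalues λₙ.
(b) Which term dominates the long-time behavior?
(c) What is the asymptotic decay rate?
Eigenvalues: λₙ = 5n²π²/1.21².
First three modes:
  n=1: λ₁ = 5π²/1.21² ≈ 33.705
  n=2: λ₂ = 20π²/1.21² ≈ 134.821 (4× faster decay)
  n=3: λ₃ = 45π²/1.21² ≈ 303.348 (9× faster decay)
As t → ∞, higher modes decay exponentially faster. The n=1 mode dominates: u ~ c₁ sin(πx/1.21) e^{-λ₁t}.
Decay rate: λ₁ = 5π²/1.21² ≈ 33.705.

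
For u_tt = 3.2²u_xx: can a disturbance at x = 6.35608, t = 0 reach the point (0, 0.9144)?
No. The domain of dependence is [-2.92608, 2.92608], and 6.35608 is outside this interval.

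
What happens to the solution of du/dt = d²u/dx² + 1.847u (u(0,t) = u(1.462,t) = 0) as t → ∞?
u → 0. Diffusion dominates reaction (r=1.847 < κπ²/L²≈4.62); solution decays.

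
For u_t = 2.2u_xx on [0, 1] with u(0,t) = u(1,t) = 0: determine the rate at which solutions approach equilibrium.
Eigenvalues: λₙ = 2.2n²π².
First three modes:
  n=1: λ₁ = 2.2π² ≈ 21.713
  n=2: λ₂ = 8.8π² ≈ 86.853 (4× faster decay)
  n=3: λ₃ = 19.8π² ≈ 195.418 (9× faster decay)
As t → ∞, higher modes decay exponentially faster. The n=1 mode dominates: u ~ c₁ sin(πx) e^{-λ₁t}.
Decay rate: λ₁ = 2.2π² ≈ 21.713.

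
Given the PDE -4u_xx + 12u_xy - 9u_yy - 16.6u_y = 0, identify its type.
The second-order coefficients are A = -4, B = 12, C = -9. Since B² - 4AC = 0 = 0, this is a parabolic PDE.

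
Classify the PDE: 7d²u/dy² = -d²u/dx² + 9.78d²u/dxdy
Rewriting in standard form: d²u/dx² - 9.78d²u/dxdy + 7d²u/dy² = 0. A = 1, B = -9.78, C = 7. Discriminant B² - 4AC = 67.6484. Since 67.6484 > 0, hyperbolic.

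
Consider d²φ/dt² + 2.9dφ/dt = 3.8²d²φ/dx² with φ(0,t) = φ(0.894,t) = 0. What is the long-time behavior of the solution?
As t → ∞, φ → 0. Damping (γ=2.9) dissipates energy; oscillations decay exponentially.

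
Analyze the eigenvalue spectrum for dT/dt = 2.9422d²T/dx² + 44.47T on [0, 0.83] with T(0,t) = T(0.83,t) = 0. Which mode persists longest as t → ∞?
Eigenvalues: λₙ = 2.9422n²π²/0.83² - 44.47.
First three modes:
  n=1: λ₁ = 2.9422π²/0.83² - 44.47 ≈ -2.318
  n=2: λ₂ = 11.7688π²/0.83² - 44.47 ≈ 124.137
  n=3: λ₃ = 26.4798π²/0.83² - 44.47 ≈ 334.896
Since 2.9422π²/0.83² ≈ 42.152 < 44.47, λ₁ < 0.
The n=1 mode grows fastest (−λₙ is largest for n=1) → dominates.
Asymptotic: T ~ c₁ sin(πx/0.83) e^{2.318t} (exponential growth at rate −λ₁ ≈ 2.318).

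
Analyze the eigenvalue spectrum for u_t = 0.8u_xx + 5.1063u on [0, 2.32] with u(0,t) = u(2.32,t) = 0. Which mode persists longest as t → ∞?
Eigenvalues: λₙ = 0.8n²π²/2.32² - 5.1063.
First three modes:
  n=1: λ₁ = 0.8π²/2.32² - 5.1063 ≈ -3.639
  n=2: λ₂ = 3.2π²/2.32² - 5.1063 ≈ 0.761
  n=3: λ₃ = 7.2π²/2.32² - 5.1063 ≈ 8.096
Since 0.8π²/2.32² ≈ 1.467 < 5.1063, λ₁ < 0.
The n=1 mode grows fastest (−λₙ is largest for n=1) → dominates.
Asymptotic: u ~ c₁ sin(πx/2.32) e^{3.639t} (exponential growth at rate −λ₁ ≈ 3.639).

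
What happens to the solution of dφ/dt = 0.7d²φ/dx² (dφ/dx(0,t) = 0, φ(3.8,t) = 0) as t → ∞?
φ → 0. Heat escapes through the Dirichlet boundary.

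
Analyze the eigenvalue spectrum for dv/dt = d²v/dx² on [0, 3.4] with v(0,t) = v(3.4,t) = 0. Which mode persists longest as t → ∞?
Eigenvalues: λₙ = n²π²/3.4².
First three modes:
  n=1: λ₁ = π²/3.4² ≈ 0.854
  n=2: λ₂ = 4π²/3.4² ≈ 3.415 (4× faster decay)
  n=3: λ₃ = 9π²/3.4² ≈ 7.684 (9× faster decay)
As t → ∞, higher modes decay exponentially faster. The n=1 mode dominates: v ~ c₁ sin(πx/3.4) e^{-λ₁t}.
Decay rate: λ₁ = π²/3.4² ≈ 0.854.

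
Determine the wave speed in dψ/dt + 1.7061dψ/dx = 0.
Speed = 1.7061. Information travels along x - 1.7061t = const (rightward).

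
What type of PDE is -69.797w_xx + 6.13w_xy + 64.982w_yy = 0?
With A = -69.797, B = 6.13, C = 64.982, the discriminant is 18179.771516. This is a hyperbolic PDE.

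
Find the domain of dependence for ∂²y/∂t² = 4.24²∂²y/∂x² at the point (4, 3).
Domain of dependence: [-8.72, 16.72]. Signals travel at speed 4.24, so data within |x - 4| ≤ 4.24·3 = 12.72 can reach the point.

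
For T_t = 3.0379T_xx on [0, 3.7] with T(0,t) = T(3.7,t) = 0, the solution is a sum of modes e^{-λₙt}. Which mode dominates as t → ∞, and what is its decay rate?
Eigenvalues: λₙ = 3.0379n²π²/3.7².
First three modes:
  n=1: λ₁ = 3.0379π²/3.7² ≈ 2.19
  n=2: λ₂ = 12.1516π²/3.7² ≈ 8.761 (4× faster decay)
  n=3: λ₃ = 27.3411π²/3.7² ≈ 19.711 (9× faster decay)
As t → ∞, higher modes decay exponentially faster. The n=1 mode dominates: T ~ c₁ sin(πx/3.7) e^{-λ₁t}.
Decay rate: λ₁ = 3.0379π²/3.7² ≈ 2.19.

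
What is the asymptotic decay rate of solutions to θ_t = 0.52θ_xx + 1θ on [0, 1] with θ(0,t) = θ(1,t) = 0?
Eigenvalues: λₙ = 0.52n²π²/1² - 1.
First three modes:
  n=1: λ₁ = 0.52π² - 1 ≈ 4.132
  n=2: λ₂ = 2.08π² - 1 ≈ 19.529
  n=3: λ₃ = 4.68π² - 1 ≈ 45.19
Since 0.52π² ≈ 5.132 > 1, all λₙ > 0.
The n=1 mode decays slowest → dominates as t → ∞.
Asymptotic: θ ~ c₁ sin(πx/1) e^{-λ₁t} with decay rate λ₁ ≈ 4.132.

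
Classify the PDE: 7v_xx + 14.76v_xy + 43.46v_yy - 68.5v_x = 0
A = 7, B = 14.76, C = 43.46. Discriminant B² - 4AC = -999.0224. Since -999.0224 < 0, elliptic.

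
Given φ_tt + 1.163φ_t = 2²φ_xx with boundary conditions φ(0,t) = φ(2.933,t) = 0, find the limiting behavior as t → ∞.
φ → 0. Damping (γ=1.163) dissipates energy; oscillations decay exponentially.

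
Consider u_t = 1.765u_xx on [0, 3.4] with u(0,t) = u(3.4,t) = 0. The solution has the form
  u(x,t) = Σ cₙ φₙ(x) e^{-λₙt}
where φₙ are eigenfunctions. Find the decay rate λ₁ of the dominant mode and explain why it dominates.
Eigenvalues: λₙ = 1.765n²π²/3.4².
First three modes:
  n=1: λ₁ = 1.765π²/3.4² ≈ 1.507
  n=2: λ₂ = 7.06π²/3.4² ≈ 6.028 (4× faster decay)
  n=3: λ₃ = 15.885π²/3.4² ≈ 13.562 (9× faster decay)
As t → ∞, higher modes decay exponentially faster. The n=1 mode dominates: u ~ c₁ sin(πx/3.4) e^{-λ₁t}.
Decay rate: λ₁ = 1.765π²/3.4² ≈ 1.507.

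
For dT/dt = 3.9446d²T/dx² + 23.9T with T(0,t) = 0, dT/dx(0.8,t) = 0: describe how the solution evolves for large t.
T grows unboundedly. Reaction dominates diffusion (r=23.9 > κπ²/(4L²)≈15.21); solution grows exponentially.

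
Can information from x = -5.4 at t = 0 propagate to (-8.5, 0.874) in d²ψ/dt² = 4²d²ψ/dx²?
Yes. The domain of dependence is [-11.996, -5.004], and -5.4 ∈ [-11.996, -5.004].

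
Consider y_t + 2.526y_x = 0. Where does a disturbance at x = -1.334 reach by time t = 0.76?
At x = 0.58576. The characteristic carries data from (-1.334, 0) to (0.58576, 0.76).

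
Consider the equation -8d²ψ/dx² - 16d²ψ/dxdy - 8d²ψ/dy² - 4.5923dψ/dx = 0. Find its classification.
Parabolic. (A = -8, B = -16, C = -8 gives B² - 4AC = 0.)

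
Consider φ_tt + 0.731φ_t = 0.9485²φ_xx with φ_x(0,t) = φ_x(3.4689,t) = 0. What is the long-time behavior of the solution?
As t → ∞, φ → constant (steady state). Damping (γ=0.731) dissipates the nonconstant modes; with Neumann BCs the spatial average obeys M''+γM'=0 and tends to a finite limit.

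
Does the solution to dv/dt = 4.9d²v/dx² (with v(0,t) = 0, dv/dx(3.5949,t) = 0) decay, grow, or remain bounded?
v → 0. Heat escapes through the Dirichlet boundary.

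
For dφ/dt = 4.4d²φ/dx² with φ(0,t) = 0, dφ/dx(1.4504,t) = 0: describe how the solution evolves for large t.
φ → 0. Heat escapes through the Dirichlet boundary.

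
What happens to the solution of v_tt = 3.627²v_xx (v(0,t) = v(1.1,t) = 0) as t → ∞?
v oscillates (no decay). Energy is conserved; the solution oscillates indefinitely as standing waves.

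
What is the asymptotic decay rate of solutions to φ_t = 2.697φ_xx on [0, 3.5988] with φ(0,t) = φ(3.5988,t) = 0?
Eigenvalues: λₙ = 2.697n²π²/3.5988².
First three modes:
  n=1: λ₁ = 2.697π²/3.5988² ≈ 2.055
  n=2: λ₂ = 10.788π²/3.5988² ≈ 8.221 (4× faster decay)
  n=3: λ₃ = 24.273π²/3.5988² ≈ 18.497 (9× faster decay)
As t → ∞, higher modes decay exponentially faster. The n=1 mode dominates: φ ~ c₁ sin(πx/3.5988) e^{-λ₁t}.
Decay rate: λ₁ = 2.697π²/3.5988² ≈ 2.055.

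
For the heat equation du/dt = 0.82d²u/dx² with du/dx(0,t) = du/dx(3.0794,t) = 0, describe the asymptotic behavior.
u → constant (steady state). Heat is conserved (no flux at boundaries); solution approaches the spatial average.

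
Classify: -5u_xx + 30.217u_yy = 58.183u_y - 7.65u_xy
Rewriting in standard form: -5u_xx + 7.65u_xy + 30.217u_yy - 58.183u_y = 0. Hyperbolic (discriminant = 662.8625).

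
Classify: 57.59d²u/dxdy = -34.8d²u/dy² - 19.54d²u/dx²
Rewriting in standard form: 19.54d²u/dx² + 57.59d²u/dxdy + 34.8d²u/dy² = 0. Hyperbolic (discriminant = 596.6401).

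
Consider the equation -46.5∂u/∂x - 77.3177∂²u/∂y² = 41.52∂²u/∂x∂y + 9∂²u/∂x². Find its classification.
Rewriting in standard form: -9∂²u/∂x² - 41.52∂²u/∂x∂y - 77.3177∂²u/∂y² - 46.5∂u/∂x = 0. Elliptic. (A = -9, B = -41.52, C = -77.3177 gives B² - 4AC = -1059.5268.)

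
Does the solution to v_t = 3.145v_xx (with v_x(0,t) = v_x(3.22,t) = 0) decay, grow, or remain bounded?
v → constant (steady state). Heat is conserved (no flux at boundaries); solution approaches the spatial average.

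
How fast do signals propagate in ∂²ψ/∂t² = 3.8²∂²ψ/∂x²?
Speed = 3.8. Information travels along characteristics x = x₀ ± 3.8t.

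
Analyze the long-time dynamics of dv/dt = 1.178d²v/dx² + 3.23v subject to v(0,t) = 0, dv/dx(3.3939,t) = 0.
Long-time behavior: v grows unboundedly. Reaction dominates diffusion (r=3.23 > κπ²/(4L²)≈0.25); solution grows exponentially.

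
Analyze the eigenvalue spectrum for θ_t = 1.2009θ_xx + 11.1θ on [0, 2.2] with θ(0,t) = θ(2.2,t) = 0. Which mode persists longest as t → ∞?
Eigenvalues: λₙ = 1.2009n²π²/2.2² - 11.1.
First three modes:
  n=1: λ₁ = 1.2009π²/2.2² - 11.1 ≈ -8.651
  n=2: λ₂ = 4.8036π²/2.2² - 11.1 ≈ -1.305
  n=3: λ₃ = 10.8081π²/2.2² - 11.1 ≈ 10.94
Since 1.2009π²/2.2² ≈ 2.449 < 11.1, λ₁ < 0.
The n=1 mode grows fastest (−λₙ is largest for n=1) → dominates.
Asymptotic: θ ~ c₁ sin(πx/2.2) e^{8.651t} (exponential growth at rate −λ₁ ≈ 8.651).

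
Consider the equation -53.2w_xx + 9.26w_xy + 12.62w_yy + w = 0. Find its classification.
Hyperbolic. (A = -53.2, B = 9.26, C = 12.62 gives B² - 4AC = 2771.2836.)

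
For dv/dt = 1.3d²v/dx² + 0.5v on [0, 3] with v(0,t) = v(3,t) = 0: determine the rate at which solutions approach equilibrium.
Eigenvalues: λₙ = 1.3n²π²/3² - 0.5.
First three modes:
  n=1: λ₁ = 1.3π²/3² - 0.5 ≈ 0.926
  n=2: λ₂ = 5.2π²/3² - 0.5 ≈ 5.202
  n=3: λ₃ = 11.7π²/3² - 0.5 ≈ 12.33
Since 1.3π²/3² ≈ 1.426 > 0.5, all λₙ > 0.
The n=1 mode decays slowest → dominates as t → ∞.
Asymptotic: v ~ c₁ sin(πx/3) e^{-λ₁t} with decay rate λ₁ ≈ 0.926.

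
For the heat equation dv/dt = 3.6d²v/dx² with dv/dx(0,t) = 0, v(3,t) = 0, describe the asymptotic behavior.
v → 0. Heat escapes through the Dirichlet boundary.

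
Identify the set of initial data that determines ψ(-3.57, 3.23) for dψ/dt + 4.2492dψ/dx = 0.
A single point: x = -17.294916. The characteristic through (-3.57, 3.23) is x - 4.2492t = const, so x = -3.57 - 4.2492·3.23 = -17.294916.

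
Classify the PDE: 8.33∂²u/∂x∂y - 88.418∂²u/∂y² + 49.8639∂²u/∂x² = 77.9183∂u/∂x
Rewriting in standard form: 49.8639∂²u/∂x² + 8.33∂²u/∂x∂y - 88.418∂²u/∂y² - 77.9183∂u/∂x = 0. A = 49.8639, B = 8.33, C = -88.418. Discriminant B² - 4AC = 17704.8541408. Since 17704.8541408 > 0, hyperbolic.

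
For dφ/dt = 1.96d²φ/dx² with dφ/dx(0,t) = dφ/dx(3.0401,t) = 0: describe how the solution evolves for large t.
φ → constant (steady state). Heat is conserved (no flux at boundaries); solution approaches the spatial average.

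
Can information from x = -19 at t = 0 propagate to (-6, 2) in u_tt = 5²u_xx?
No. The domain of dependence is [-16, 4], and -19 is outside this interval.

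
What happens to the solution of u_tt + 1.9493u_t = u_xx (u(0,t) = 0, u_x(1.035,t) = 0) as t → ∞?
u → 0. Damping (γ=1.9493) dissipates energy; oscillations decay exponentially.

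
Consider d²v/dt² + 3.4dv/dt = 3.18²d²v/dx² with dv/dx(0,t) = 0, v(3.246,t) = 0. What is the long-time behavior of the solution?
As t → ∞, v → 0. Damping (γ=3.4) dissipates energy; oscillations decay exponentially.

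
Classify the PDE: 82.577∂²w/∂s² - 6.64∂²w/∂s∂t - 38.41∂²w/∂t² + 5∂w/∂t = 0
A = 82.577, B = -6.64, C = -38.41. Discriminant B² - 4AC = 12731.21988. Since 12731.21988 > 0, hyperbolic.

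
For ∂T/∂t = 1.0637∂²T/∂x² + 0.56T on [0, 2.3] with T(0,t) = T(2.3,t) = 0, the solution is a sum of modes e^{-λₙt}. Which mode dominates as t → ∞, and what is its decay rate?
Eigenvalues: λₙ = 1.0637n²π²/2.3² - 0.56.
First three modes:
  n=1: λ₁ = 1.0637π²/2.3² - 0.56 ≈ 1.425
  n=2: λ₂ = 4.2548π²/2.3² - 0.56 ≈ 7.378
  n=3: λ₃ = 9.5733π²/2.3² - 0.56 ≈ 17.301
Since 1.0637π²/2.3² ≈ 1.985 > 0.56, all λₙ > 0.
The n=1 mode decays slowest → dominates as t → ∞.
Asymptotic: T ~ c₁ sin(πx/2.3) e^{-λ₁t} with decay rate λ₁ ≈ 1.425.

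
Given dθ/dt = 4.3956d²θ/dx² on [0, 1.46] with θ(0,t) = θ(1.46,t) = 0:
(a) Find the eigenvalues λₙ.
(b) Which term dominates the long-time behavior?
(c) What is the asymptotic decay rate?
Eigenvalues: λₙ = 4.3956n²π²/1.46².
First three modes:
  n=1: λ₁ = 4.3956π²/1.46² ≈ 20.352
  n=2: λ₂ = 17.5824π²/1.46² ≈ 81.409 (4× faster decay)
  n=3: λ₃ = 39.5604π²/1.46² ≈ 183.17 (9× faster decay)
As t → ∞, higher modes decay exponentially faster. The n=1 mode dominates: θ ~ c₁ sin(πx/1.46) e^{-λ₁t}.
Decay rate: λ₁ = 4.3956π²/1.46² ≈ 20.352.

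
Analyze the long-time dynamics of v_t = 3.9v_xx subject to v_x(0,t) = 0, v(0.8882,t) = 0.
Long-time behavior: v → 0. Heat escapes through the Dirichlet boundary.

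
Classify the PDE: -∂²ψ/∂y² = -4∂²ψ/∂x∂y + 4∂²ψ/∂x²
Rewriting in standard form: -4∂²ψ/∂x² + 4∂²ψ/∂x∂y - ∂²ψ/∂y² = 0. A = -4, B = 4, C = -1. Discriminant B² - 4AC = 0. Since 0 = 0, parabolic.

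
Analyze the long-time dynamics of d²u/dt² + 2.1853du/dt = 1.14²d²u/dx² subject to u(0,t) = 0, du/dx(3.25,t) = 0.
Long-time behavior: u → 0. Damping (γ=2.1853) dissipates energy; oscillations decay exponentially.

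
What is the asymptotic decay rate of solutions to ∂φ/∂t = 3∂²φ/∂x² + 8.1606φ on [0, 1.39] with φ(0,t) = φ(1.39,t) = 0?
Eigenvalues: λₙ = 3n²π²/1.39² - 8.1606.
First three modes:
  n=1: λ₁ = 3π²/1.39² - 8.1606 ≈ 7.164
  n=2: λ₂ = 12π²/1.39² - 8.1606 ≈ 53.138
  n=3: λ₃ = 27π²/1.39² - 8.1606 ≈ 129.762
Since 3π²/1.39² ≈ 15.325 > 8.1606, all λₙ > 0.
The n=1 mode decays slowest → dominates as t → ∞.
Asymptotic: φ ~ c₁ sin(πx/1.39) e^{-λ₁t} with decay rate λ₁ ≈ 7.164.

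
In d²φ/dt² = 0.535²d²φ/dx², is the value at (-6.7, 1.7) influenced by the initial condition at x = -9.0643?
No. The domain of dependence is [-7.6095, -5.7905], and -9.0643 is outside this interval.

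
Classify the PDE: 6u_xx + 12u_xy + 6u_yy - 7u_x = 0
A = 6, B = 12, C = 6. Discriminant B² - 4AC = 0. Since 0 = 0, parabolic.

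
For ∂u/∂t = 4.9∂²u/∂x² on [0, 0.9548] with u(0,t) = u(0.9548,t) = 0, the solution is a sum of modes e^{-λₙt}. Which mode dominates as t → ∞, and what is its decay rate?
Eigenvalues: λₙ = 4.9n²π²/0.9548².
First three modes:
  n=1: λ₁ = 4.9π²/0.9548² ≈ 53.048
  n=2: λ₂ = 19.6π²/0.9548² ≈ 212.193 (4× faster decay)
  n=3: λ₃ = 44.1π²/0.9548² ≈ 477.434 (9× faster decay)
As t → ∞, higher modes decay exponentially faster. The n=1 mode dominates: u ~ c₁ sin(πx/0.9548) e^{-λ₁t}.
Decay rate: λ₁ = 4.9π²/0.9548² ≈ 53.048.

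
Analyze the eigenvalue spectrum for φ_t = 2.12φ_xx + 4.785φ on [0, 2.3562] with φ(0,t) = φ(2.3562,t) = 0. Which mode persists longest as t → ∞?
Eigenvalues: λₙ = 2.12n²π²/2.3562² - 4.785.
First three modes:
  n=1: λ₁ = 2.12π²/2.3562² - 4.785 ≈ -1.016
  n=2: λ₂ = 8.48π²/2.3562² - 4.785 ≈ 10.29
  n=3: λ₃ = 19.08π²/2.3562² - 4.785 ≈ 29.135
Since 2.12π²/2.3562² ≈ 3.769 < 4.785, λ₁ < 0.
The n=1 mode grows fastest (−λₙ is largest for n=1) → dominates.
Asymptotic: φ ~ c₁ sin(πx/2.3562) e^{1.016t} (exponential growth at rate −λ₁ ≈ 1.016).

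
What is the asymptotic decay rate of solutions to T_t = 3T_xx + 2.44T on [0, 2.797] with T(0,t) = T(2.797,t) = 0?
Eigenvalues: λₙ = 3n²π²/2.797² - 2.44.
First three modes:
  n=1: λ₁ = 3π²/2.797² - 2.44 ≈ 1.345
  n=2: λ₂ = 12π²/2.797² - 2.44 ≈ 12.699
  n=3: λ₃ = 27π²/2.797² - 2.44 ≈ 31.623
Since 3π²/2.797² ≈ 3.785 > 2.44, all λₙ > 0.
The n=1 mode decays slowest → dominates as t → ∞.
Asymptotic: T ~ c₁ sin(πx/2.797) e^{-λ₁t} with decay rate λ₁ ≈ 1.345.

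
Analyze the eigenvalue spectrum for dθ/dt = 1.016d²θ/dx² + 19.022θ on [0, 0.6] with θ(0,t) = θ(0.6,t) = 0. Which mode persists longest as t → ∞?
Eigenvalues: λₙ = 1.016n²π²/0.6² - 19.022.
First three modes:
  n=1: λ₁ = 1.016π²/0.6² - 19.022 ≈ 8.832
  n=2: λ₂ = 4.064π²/0.6² - 19.022 ≈ 92.395
  n=3: λ₃ = 9.144π²/0.6² - 19.022 ≈ 231.666
Since 1.016π²/0.6² ≈ 27.854 > 19.022, all λₙ > 0.
The n=1 mode decays slowest → dominates as t → ∞.
Asymptotic: θ ~ c₁ sin(πx/0.6) e^{-λ₁t} with decay rate λ₁ ≈ 8.832.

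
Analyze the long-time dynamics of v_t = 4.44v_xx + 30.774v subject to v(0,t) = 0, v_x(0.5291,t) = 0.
Long-time behavior: v → 0. Diffusion dominates reaction (r=30.774 < κπ²/(4L²)≈39.13); solution decays.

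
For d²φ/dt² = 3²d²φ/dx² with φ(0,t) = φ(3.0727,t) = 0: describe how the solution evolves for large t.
φ oscillates (no decay). Energy is conserved; the solution oscillates indefinitely as standing waves.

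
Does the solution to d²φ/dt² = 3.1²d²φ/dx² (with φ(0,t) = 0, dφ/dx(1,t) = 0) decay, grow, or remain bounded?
φ oscillates (no decay). Energy is conserved; the solution oscillates indefinitely as standing waves.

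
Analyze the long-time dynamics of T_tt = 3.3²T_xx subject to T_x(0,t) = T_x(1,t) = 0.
Long-time behavior: T oscillates about a mean that drifts linearly in t (generically unbounded; no decay). There is no damping, so the nonconstant modes persist as standing waves (energy conserved, no decay). But with Neumann conditions at both ends the constant mode has eigenvalue 0: the spatial mean M(t) of T satisfies M'' = 0, so M(t) = M(0) + M'(0)·t. Unless the initial velocity has zero mean (∫T_t(x,0)dx = 0), the solution grows linearly in t (unbounded, though not exponentially); if it does have zero mean, the solution stays bounded and simply oscillates.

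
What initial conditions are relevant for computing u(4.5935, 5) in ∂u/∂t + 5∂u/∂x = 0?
A single point: x = -20.4065. The characteristic through (4.5935, 5) is x - 5t = const, so x = 4.5935 - 5·5 = -20.4065.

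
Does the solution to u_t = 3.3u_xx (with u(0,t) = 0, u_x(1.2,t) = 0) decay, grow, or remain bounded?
u → 0. Heat escapes through the Dirichlet boundary.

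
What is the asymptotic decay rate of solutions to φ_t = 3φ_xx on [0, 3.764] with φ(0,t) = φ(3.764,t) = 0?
Eigenvalues: λₙ = 3n²π²/3.764².
First three modes:
  n=1: λ₁ = 3π²/3.764² ≈ 2.09
  n=2: λ₂ = 12π²/3.764² ≈ 8.36 (4× faster decay)
  n=3: λ₃ = 27π²/3.764² ≈ 18.809 (9× faster decay)
As t → ∞, higher modes decay exponentially faster. The n=1 mode dominates: φ ~ c₁ sin(πx/3.764) e^{-λ₁t}.
Decay rate: λ₁ = 3π²/3.764² ≈ 2.09.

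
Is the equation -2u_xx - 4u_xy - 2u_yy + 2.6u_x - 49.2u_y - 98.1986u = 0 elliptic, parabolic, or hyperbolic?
Computing B² - 4AC with A = -2, B = -4, C = -2: discriminant = 0 (zero). Answer: parabolic.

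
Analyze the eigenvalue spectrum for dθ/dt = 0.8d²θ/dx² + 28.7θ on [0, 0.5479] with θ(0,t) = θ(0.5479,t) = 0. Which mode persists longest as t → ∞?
Eigenvalues: λₙ = 0.8n²π²/0.5479² - 28.7.
First three modes:
  n=1: λ₁ = 0.8π²/0.5479² - 28.7 ≈ -2.398
  n=2: λ₂ = 3.2π²/0.5479² - 28.7 ≈ 76.508
  n=3: λ₃ = 7.2π²/0.5479² - 28.7 ≈ 208.017
Since 0.8π²/0.5479² ≈ 26.302 < 28.7, λ₁ < 0.
The n=1 mode grows fastest (−λₙ is largest for n=1) → dominates.
Asymptotic: θ ~ c₁ sin(πx/0.5479) e^{2.398t} (exponential growth at rate −λ₁ ≈ 2.398).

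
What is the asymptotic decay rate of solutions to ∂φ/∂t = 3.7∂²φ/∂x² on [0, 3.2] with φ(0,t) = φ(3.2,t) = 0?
Eigenvalues: λₙ = 3.7n²π²/3.2².
First three modes:
  n=1: λ₁ = 3.7π²/3.2² ≈ 3.566
  n=2: λ₂ = 14.8π²/3.2² ≈ 14.265 (4× faster decay)
  n=3: λ₃ = 33.3π²/3.2² ≈ 32.095 (9× faster decay)
As t → ∞, higher modes decay exponentially faster. The n=1 mode dominates: φ ~ c₁ sin(πx/3.2) e^{-λ₁t}.
Decay rate: λ₁ = 3.7π²/3.2² ≈ 3.566.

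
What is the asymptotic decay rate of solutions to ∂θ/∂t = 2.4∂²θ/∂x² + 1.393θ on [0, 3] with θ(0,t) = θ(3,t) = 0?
Eigenvalues: λₙ = 2.4n²π²/3² - 1.393.
First three modes:
  n=1: λ₁ = 2.4π²/3² - 1.393 ≈ 1.239
  n=2: λ₂ = 9.6π²/3² - 1.393 ≈ 9.135
  n=3: λ₃ = 21.6π²/3² - 1.393 ≈ 22.294
Since 2.4π²/3² ≈ 2.632 > 1.393, all λₙ > 0.
The n=1 mode decays slowest → dominates as t → ∞.
Asymptotic: θ ~ c₁ sin(πx/3) e^{-λ₁t} with decay rate λ₁ ≈ 1.239.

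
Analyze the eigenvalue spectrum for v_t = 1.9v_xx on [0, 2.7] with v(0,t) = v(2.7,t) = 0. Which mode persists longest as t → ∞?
Eigenvalues: λₙ = 1.9n²π²/2.7².
First three modes:
  n=1: λ₁ = 1.9π²/2.7² ≈ 2.572
  n=2: λ₂ = 7.6π²/2.7² ≈ 10.289 (4× faster decay)
  n=3: λ₃ = 17.1π²/2.7² ≈ 23.151 (9× faster decay)
As t → ∞, higher modes decay exponentially faster. The n=1 mode dominates: v ~ c₁ sin(πx/2.7) e^{-λ₁t}.
Decay rate: λ₁ = 1.9π²/2.7² ≈ 2.572.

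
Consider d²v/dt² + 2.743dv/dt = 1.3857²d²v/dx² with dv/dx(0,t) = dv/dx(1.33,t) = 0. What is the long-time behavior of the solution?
As t → ∞, v → constant (steady state). Damping (γ=2.743) dissipates the nonconstant modes; with Neumann BCs the spatial average obeys M''+γM'=0 and tends to a finite limit.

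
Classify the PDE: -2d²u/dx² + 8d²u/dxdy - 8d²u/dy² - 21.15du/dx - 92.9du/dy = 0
A = -2, B = 8, C = -8. Discriminant B² - 4AC = 0. Since 0 = 0, parabolic.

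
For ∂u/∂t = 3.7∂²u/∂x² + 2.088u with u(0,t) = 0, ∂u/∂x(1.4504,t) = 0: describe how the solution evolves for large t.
u → 0. Diffusion dominates reaction (r=2.088 < κπ²/(4L²)≈4.34); solution decays.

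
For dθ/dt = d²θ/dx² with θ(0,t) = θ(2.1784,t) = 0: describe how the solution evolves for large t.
θ → 0. Heat diffuses out through both boundaries.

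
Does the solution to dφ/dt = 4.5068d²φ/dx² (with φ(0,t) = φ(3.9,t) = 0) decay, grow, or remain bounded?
φ → 0. Heat diffuses out through both boundaries.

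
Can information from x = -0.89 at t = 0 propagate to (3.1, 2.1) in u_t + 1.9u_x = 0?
Yes. The characteristic through (3.1, 2.1) passes through x = -0.89.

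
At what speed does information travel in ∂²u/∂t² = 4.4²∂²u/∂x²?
Speed = 4.4. Information travels along characteristics x = x₀ ± 4.4t.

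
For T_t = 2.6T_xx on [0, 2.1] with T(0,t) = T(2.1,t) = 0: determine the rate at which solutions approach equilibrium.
Eigenvalues: λₙ = 2.6n²π²/2.1².
First three modes:
  n=1: λ₁ = 2.6π²/2.1² ≈ 5.819
  n=2: λ₂ = 10.4π²/2.1² ≈ 23.275 (4× faster decay)
  n=3: λ₃ = 23.4π²/2.1² ≈ 52.369 (9× faster decay)
As t → ∞, higher modes decay exponentially faster. The n=1 mode dominates: T ~ c₁ sin(πx/2.1) e^{-λ₁t}.
Decay rate: λ₁ = 2.6π²/2.1² ≈ 5.819.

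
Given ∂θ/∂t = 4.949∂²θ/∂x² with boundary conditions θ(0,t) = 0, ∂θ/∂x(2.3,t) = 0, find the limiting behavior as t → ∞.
θ → 0. Heat escapes through the Dirichlet boundary.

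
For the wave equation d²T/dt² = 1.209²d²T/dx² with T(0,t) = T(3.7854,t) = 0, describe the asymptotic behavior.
T oscillates (no decay). Energy is conserved; the solution oscillates indefinitely as standing waves.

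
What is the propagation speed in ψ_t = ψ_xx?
Infinite. The heat equation is parabolic, not hyperbolic, so disturbances propagate instantly.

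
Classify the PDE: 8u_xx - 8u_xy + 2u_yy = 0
A = 8, B = -8, C = 2. Discriminant B² - 4AC = 0. Since 0 = 0, parabolic.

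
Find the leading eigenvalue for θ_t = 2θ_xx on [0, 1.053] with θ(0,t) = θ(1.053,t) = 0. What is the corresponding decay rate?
Eigenvalues: λₙ = 2n²π²/1.053².
First three modes:
  n=1: λ₁ = 2π²/1.053² ≈ 17.802
  n=2: λ₂ = 8π²/1.053² ≈ 71.209 (4× faster decay)
  n=3: λ₃ = 18π²/1.053² ≈ 160.22 (9× faster decay)
As t → ∞, higher modes decay exponentially faster. The n=1 mode dominates: θ ~ c₁ sin(πx/1.053) e^{-λ₁t}.
Decay rate: λ₁ = 2π²/1.053² ≈ 17.802.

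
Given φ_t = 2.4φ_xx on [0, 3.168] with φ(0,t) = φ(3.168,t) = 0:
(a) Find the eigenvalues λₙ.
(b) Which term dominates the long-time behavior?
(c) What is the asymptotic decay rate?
Eigenvalues: λₙ = 2.4n²π²/3.168².
First three modes:
  n=1: λ₁ = 2.4π²/3.168² ≈ 2.36
  n=2: λ₂ = 9.6π²/3.168² ≈ 9.441 (4× faster decay)
  n=3: λ₃ = 21.6π²/3.168² ≈ 21.241 (9× faster decay)
As t → ∞, higher modes decay exponentially faster. The n=1 mode dominates: φ ~ c₁ sin(πx/3.168) e^{-λ₁t}.
Decay rate: λ₁ = 2.4π²/3.168² ≈ 2.36.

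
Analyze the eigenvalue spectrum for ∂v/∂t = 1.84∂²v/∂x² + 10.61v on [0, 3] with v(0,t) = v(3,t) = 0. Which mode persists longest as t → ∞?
Eigenvalues: λₙ = 1.84n²π²/3² - 10.61.
First three modes:
  n=1: λ₁ = 1.84π²/3² - 10.61 ≈ -8.592
  n=2: λ₂ = 7.36π²/3² - 10.61 ≈ -2.539
  n=3: λ₃ = 16.56π²/3² - 10.61 ≈ 7.55
Since 1.84π²/3² ≈ 2.018 < 10.61, λ₁ < 0.
The n=1 mode grows fastest (−λₙ is largest for n=1) → dominates.
Asymptotic: v ~ c₁ sin(πx/3) e^{8.592t} (exponential growth at rate −λ₁ ≈ 8.592).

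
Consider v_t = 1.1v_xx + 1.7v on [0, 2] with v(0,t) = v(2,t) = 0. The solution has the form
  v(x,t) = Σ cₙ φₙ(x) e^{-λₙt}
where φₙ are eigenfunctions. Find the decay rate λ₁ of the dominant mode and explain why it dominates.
Eigenvalues: λₙ = 1.1n²π²/2² - 1.7.
First three modes:
  n=1: λ₁ = 1.1π²/2² - 1.7 ≈ 1.014
  n=2: λ₂ = 4.4π²/2² - 1.7 ≈ 9.157
  n=3: λ₃ = 9.9π²/2² - 1.7 ≈ 22.727
Since 1.1π²/2² ≈ 2.714 > 1.7, all λₙ > 0.
The n=1 mode decays slowest → dominates as t → ∞.
Asymptotic: v ~ c₁ sin(πx/2) e^{-λ₁t} with decay rate λ₁ ≈ 1.014.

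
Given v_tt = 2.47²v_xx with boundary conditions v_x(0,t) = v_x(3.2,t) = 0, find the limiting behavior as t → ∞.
v oscillates about a mean that drifts linearly in t (generically unbounded; no decay). There is no damping, so the nonconstant modes persist as standing waves (energy conserved, no decay). But with Neumann conditions at both ends the constant mode has eigenvalue 0: the spatial mean M(t) of v satisfies M'' = 0, so M(t) = M(0) + M'(0)·t. Unless the initial velocity has zero mean (∫v_t(x,0)dx = 0), the solution grows linearly in t (unbounded, though not exponentially); if it does have zero mean, the solution stays bounded and simply oscillates.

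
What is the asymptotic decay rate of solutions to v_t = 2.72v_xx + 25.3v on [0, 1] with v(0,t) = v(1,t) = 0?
Eigenvalues: λₙ = 2.72n²π²/1² - 25.3.
First three modes:
  n=1: λ₁ = 2.72π² - 25.3 ≈ 1.545
  n=2: λ₂ = 10.88π² - 25.3 ≈ 82.081
  n=3: λ₃ = 24.48π² - 25.3 ≈ 216.308
Since 2.72π² ≈ 26.845 > 25.3, all λₙ > 0.
The n=1 mode decays slowest → dominates as t → ∞.
Asymptotic: v ~ c₁ sin(πx/1) e^{-λ₁t} with decay rate λ₁ ≈ 1.545.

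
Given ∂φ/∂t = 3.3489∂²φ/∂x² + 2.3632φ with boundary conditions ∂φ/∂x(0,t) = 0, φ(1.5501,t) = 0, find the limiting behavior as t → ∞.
φ → 0. Diffusion dominates reaction (r=2.3632 < κπ²/(4L²)≈3.44); solution decays.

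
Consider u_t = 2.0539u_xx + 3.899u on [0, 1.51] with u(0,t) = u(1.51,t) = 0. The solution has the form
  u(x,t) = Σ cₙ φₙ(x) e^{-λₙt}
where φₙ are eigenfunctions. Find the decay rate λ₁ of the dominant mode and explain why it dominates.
Eigenvalues: λₙ = 2.0539n²π²/1.51² - 3.899.
First three modes:
  n=1: λ₁ = 2.0539π²/1.51² - 3.899 ≈ 4.991
  n=2: λ₂ = 8.2156π²/1.51² - 3.899 ≈ 31.663
  n=3: λ₃ = 18.4851π²/1.51² - 3.899 ≈ 76.115
Since 2.0539π²/1.51² ≈ 8.89 > 3.899, all λₙ > 0.
The n=1 mode decays slowest → dominates as t → ∞.
Asymptotic: u ~ c₁ sin(πx/1.51) e^{-λ₁t} with decay rate λ₁ ≈ 4.991.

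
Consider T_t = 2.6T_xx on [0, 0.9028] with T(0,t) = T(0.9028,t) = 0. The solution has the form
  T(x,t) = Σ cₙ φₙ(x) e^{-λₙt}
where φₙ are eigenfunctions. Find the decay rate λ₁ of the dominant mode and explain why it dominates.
Eigenvalues: λₙ = 2.6n²π²/0.9028².
First three modes:
  n=1: λ₁ = 2.6π²/0.9028² ≈ 31.484
  n=2: λ₂ = 10.4π²/0.9028² ≈ 125.936 (4× faster decay)
  n=3: λ₃ = 23.4π²/0.9028² ≈ 283.356 (9× faster decay)
As t → ∞, higher modes decay exponentially faster. The n=1 mode dominates: T ~ c₁ sin(πx/0.9028) e^{-λ₁t}.
Decay rate: λ₁ = 2.6π²/0.9028² ≈ 31.484.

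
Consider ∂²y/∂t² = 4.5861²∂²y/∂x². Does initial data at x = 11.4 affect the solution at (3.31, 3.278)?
Yes. The domain of dependence is [-11.7232358, 18.3432358], and 11.4 ∈ [-11.7232358, 18.3432358].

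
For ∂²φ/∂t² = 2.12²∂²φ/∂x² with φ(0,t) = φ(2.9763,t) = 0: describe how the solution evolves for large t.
φ oscillates (no decay). Energy is conserved; the solution oscillates indefinitely as standing waves.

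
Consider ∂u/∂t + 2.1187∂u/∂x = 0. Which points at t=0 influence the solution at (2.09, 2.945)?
A single point: x = -4.1495715. The characteristic through (2.09, 2.945) is x - 2.1187t = const, so x = 2.09 - 2.1187·2.945 = -4.1495715.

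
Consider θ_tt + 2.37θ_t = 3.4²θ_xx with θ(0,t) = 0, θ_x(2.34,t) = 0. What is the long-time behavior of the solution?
As t → ∞, θ → 0. Damping (γ=2.37) dissipates energy; oscillations decay exponentially.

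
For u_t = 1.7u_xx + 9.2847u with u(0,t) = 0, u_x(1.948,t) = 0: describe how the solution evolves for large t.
u grows unboundedly. Reaction dominates diffusion (r=9.2847 > κπ²/(4L²)≈1.11); solution grows exponentially.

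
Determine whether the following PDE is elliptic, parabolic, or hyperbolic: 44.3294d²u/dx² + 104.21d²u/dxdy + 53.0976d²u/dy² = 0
Coefficients: A = 44.3294, B = 104.21, C = 53.0976. B² - 4AC = 1444.58510224, which is positive, so the equation is hyperbolic.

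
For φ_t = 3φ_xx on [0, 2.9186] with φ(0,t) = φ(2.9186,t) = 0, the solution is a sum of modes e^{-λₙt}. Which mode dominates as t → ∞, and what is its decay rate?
Eigenvalues: λₙ = 3n²π²/2.9186².
First three modes:
  n=1: λ₁ = 3π²/2.9186² ≈ 3.476
  n=2: λ₂ = 12π²/2.9186² ≈ 13.904 (4× faster decay)
  n=3: λ₃ = 27π²/2.9186² ≈ 31.283 (9× faster decay)
As t → ∞, higher modes decay exponentially faster. The n=1 mode dominates: φ ~ c₁ sin(πx/2.9186) e^{-λ₁t}.
Decay rate: λ₁ = 3π²/2.9186² ≈ 3.476.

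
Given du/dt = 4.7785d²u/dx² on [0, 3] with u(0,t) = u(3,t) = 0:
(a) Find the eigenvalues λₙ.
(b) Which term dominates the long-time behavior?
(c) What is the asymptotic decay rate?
Eigenvalues: λₙ = 4.7785n²π²/3².
First three modes:
  n=1: λ₁ = 4.7785π²/3² ≈ 5.24
  n=2: λ₂ = 19.114π²/3² ≈ 20.961 (4× faster decay)
  n=3: λ₃ = 43.0065π²/3² ≈ 47.162 (9× faster decay)
As t → ∞, higher modes decay exponentially faster. The n=1 mode dominates: u ~ c₁ sin(πx/3) e^{-λ₁t}.
Decay rate: λ₁ = 4.7785π²/3² ≈ 5.24.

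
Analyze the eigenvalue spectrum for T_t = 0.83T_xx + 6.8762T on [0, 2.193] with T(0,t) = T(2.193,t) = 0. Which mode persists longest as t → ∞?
Eigenvalues: λₙ = 0.83n²π²/2.193² - 6.8762.
First three modes:
  n=1: λ₁ = 0.83π²/2.193² - 6.8762 ≈ -5.173
  n=2: λ₂ = 3.32π²/2.193² - 6.8762 ≈ -0.063
  n=3: λ₃ = 7.47π²/2.193² - 6.8762 ≈ 8.454
Since 0.83π²/2.193² ≈ 1.703 < 6.8762, λ₁ < 0.
The n=1 mode grows fastest (−λₙ is largest for n=1) → dominates.
Asymptotic: T ~ c₁ sin(πx/2.193) e^{5.173t} (exponential growth at rate −λ₁ ≈ 5.173).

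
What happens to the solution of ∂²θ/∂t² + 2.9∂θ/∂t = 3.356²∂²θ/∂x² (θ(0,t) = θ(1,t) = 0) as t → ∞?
θ → 0. Damping (γ=2.9) dissipates energy; oscillations decay exponentially.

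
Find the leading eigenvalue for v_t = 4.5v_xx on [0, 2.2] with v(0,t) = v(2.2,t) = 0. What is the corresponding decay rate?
Eigenvalues: λₙ = 4.5n²π²/2.2².
First three modes:
  n=1: λ₁ = 4.5π²/2.2² ≈ 9.176
  n=2: λ₂ = 18π²/2.2² ≈ 36.705 (4× faster decay)
  n=3: λ₃ = 40.5π²/2.2² ≈ 82.587 (9× faster decay)
As t → ∞, higher modes decay exponentially faster. The n=1 mode dominates: v ~ c₁ sin(πx/2.2) e^{-λ₁t}.
Decay rate: λ₁ = 4.5π²/2.2² ≈ 9.176.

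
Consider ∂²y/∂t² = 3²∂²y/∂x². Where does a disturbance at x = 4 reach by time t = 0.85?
Domain of influence: [1.45, 6.55]. Data at x = 4 spreads outward at speed 3.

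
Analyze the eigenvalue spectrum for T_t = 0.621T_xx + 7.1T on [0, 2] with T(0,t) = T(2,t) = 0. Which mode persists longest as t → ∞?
Eigenvalues: λₙ = 0.621n²π²/2² - 7.1.
First three modes:
  n=1: λ₁ = 0.621π²/2² - 7.1 ≈ -5.568
  n=2: λ₂ = 2.484π²/2² - 7.1 ≈ -0.971
  n=3: λ₃ = 5.589π²/2² - 7.1 ≈ 6.69
Since 0.621π²/2² ≈ 1.532 < 7.1, λ₁ < 0.
The n=1 mode grows fastest (−λₙ is largest for n=1) → dominates.
Asymptotic: T ~ c₁ sin(πx/2) e^{5.568t} (exponential growth at rate −λ₁ ≈ 5.568).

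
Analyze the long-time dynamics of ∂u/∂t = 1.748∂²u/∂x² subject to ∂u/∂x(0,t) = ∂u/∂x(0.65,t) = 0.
Long-time behavior: u → constant (steady state). Heat is conserved (no flux at boundaries); solution approaches the spatial average.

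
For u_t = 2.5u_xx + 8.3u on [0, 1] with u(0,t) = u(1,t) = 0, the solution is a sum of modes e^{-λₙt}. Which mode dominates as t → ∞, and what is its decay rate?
Eigenvalues: λₙ = 2.5n²π²/1² - 8.3.
First three modes:
  n=1: λ₁ = 2.5π² - 8.3 ≈ 16.374
  n=2: λ₂ = 10π² - 8.3 ≈ 90.396
  n=3: λ₃ = 22.5π² - 8.3 ≈ 213.766
Since 2.5π² ≈ 24.674 > 8.3, all λₙ > 0.
The n=1 mode decays slowest → dominates as t → ∞.
Asymptotic: u ~ c₁ sin(πx/1) e^{-λ₁t} with decay rate λ₁ ≈ 16.374.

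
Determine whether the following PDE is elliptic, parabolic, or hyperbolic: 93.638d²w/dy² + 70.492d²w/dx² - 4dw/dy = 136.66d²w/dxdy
Rewriting in standard form: 70.492d²w/dx² - 136.66d²w/dxdy + 93.638d²w/dy² - 4dw/dy = 0. Coefficients: A = 70.492, B = -136.66, C = 93.638. B² - 4AC = -7726.963984, which is negative, so the equation is elliptic.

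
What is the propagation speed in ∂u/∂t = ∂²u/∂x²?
Infinite. The heat equation is parabolic, not hyperbolic, so disturbances propagate instantly.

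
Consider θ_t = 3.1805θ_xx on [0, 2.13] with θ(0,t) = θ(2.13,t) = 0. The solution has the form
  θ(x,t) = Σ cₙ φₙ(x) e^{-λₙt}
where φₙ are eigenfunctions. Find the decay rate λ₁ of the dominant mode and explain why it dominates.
Eigenvalues: λₙ = 3.1805n²π²/2.13².
First three modes:
  n=1: λ₁ = 3.1805π²/2.13² ≈ 6.919
  n=2: λ₂ = 12.722π²/2.13² ≈ 27.676 (4× faster decay)
  n=3: λ₃ = 28.6245π²/2.13² ≈ 62.27 (9× faster decay)
As t → ∞, higher modes decay exponentially faster. The n=1 mode dominates: θ ~ c₁ sin(πx/2.13) e^{-λ₁t}.
Decay rate: λ₁ = 3.1805π²/2.13² ≈ 6.919.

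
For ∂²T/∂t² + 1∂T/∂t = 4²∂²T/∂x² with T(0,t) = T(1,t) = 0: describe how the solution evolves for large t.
T → 0. Damping (γ=1) dissipates energy; oscillations decay exponentially.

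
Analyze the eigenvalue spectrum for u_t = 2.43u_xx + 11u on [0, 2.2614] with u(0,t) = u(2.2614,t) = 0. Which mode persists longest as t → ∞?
Eigenvalues: λₙ = 2.43n²π²/2.2614² - 11.
First three modes:
  n=1: λ₁ = 2.43π²/2.2614² - 11 ≈ -6.31
  n=2: λ₂ = 9.72π²/2.2614² - 11 ≈ 7.759
  n=3: λ₃ = 21.87π²/2.2614² - 11 ≈ 31.208
Since 2.43π²/2.2614² ≈ 4.69 < 11, λ₁ < 0.
The n=1 mode grows fastest (−λₙ is largest for n=1) → dominates.
Asymptotic: u ~ c₁ sin(πx/2.2614) e^{6.31t} (exponential growth at rate −λ₁ ≈ 6.31).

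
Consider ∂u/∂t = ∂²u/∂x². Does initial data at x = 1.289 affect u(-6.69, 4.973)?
Yes, for any finite x. The heat equation has infinite propagation speed, so all initial data affects all points at any t > 0.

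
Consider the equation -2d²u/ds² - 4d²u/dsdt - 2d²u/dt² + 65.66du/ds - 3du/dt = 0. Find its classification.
Parabolic. (A = -2, B = -4, C = -2 gives B² - 4AC = 0.)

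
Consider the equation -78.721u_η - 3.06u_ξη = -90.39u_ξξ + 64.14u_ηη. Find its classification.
Rewriting in standard form: 90.39u_ξξ - 3.06u_ξη - 64.14u_ηη - 78.721u_η = 0. Hyperbolic. (A = 90.39, B = -3.06, C = -64.14 gives B² - 4AC = 23199.822.)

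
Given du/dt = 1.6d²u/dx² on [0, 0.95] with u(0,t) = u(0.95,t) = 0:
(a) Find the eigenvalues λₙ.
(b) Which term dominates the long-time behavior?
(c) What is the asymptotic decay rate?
Eigenvalues: λₙ = 1.6n²π²/0.95².
First three modes:
  n=1: λ₁ = 1.6π²/0.95² ≈ 17.497
  n=2: λ₂ = 6.4π²/0.95² ≈ 69.989 (4× faster decay)
  n=3: λ₃ = 14.4π²/0.95² ≈ 157.476 (9× faster decay)
As t → ∞, higher modes decay exponentially faster. The n=1 mode dominates: u ~ c₁ sin(πx/0.95) e^{-λ₁t}.
Decay rate: λ₁ = 1.6π²/0.95² ≈ 17.497.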